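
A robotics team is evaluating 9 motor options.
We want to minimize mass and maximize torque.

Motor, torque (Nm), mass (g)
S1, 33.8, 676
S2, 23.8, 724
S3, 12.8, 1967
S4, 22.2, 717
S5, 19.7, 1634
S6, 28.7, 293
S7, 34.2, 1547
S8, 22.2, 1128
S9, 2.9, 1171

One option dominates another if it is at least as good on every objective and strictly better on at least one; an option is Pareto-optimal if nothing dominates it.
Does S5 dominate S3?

Yes

S5 vs S3: torque 19.7≥12.8, mass 1634≤1967 — S5 is at least as good on every objective with at least one strict improvement.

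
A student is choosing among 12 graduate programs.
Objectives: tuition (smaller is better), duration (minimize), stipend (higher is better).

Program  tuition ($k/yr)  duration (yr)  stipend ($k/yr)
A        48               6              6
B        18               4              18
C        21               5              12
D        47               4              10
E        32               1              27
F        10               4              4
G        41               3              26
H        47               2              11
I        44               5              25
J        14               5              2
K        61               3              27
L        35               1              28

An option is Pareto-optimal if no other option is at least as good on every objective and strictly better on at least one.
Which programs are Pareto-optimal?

B, E, F, L

A: dominated by B (tuition 18≤48, duration 4≤6, stipend 18≥6).
B: not dominated.
C: dominated by B (tuition 18≤21, duration 4≤5, stipend 18≥12).
D: dominated by B (tuition 18≤47, duration 4≤4, stipend 18≥10).
E: not dominated.
F: not dominated (best tuition).
G: dominated by E (tuition 32≤41, duration 1≤3, stipend 27≥26).
H: dominated by E (tuition 32≤47, duration 1≤2, stipend 27≥11).
I: dominated by E (tuition 32≤44, duration 1≤5, stipend 27≥25).
J: dominated by F (tuition 10≤14, duration 4≤5, stipend 4≥2).
K: dominated by E (tuition 32≤61, duration 1≤3, stipend 27≥27).
L: not dominated (best stipend).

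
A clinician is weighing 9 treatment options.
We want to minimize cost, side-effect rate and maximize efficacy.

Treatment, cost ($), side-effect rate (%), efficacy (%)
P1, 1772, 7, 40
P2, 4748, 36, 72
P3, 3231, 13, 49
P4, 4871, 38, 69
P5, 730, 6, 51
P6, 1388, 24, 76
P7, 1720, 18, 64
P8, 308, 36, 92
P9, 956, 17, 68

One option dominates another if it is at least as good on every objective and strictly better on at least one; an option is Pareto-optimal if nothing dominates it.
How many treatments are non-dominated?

P1: dominated by P5 (cost 730≤1772, side-effect rate 6≤7, efficacy 51≥40).
P2: dominated by P6 (cost 1388≤4748, side-effect rate 24≤36, efficacy 76≥72).
P3: dominated by P5 (cost 730≤3231, side-effect rate 6≤13, efficacy 51≥49).
P4: dominated by P2 (cost 4748≤4871, side-effect rate 36≤38, efficacy 72≥69).
P5: not dominated (best side-effect rate).
P6: not dominated.
P7: dominated by P9 (cost 956≤1720, side-effect rate 17≤18, efficacy 68≥64).
P8: not dominated (best cost).
P9: not dominated.
Pareto-optimal: P5, P6, P8, P9 → 4.

4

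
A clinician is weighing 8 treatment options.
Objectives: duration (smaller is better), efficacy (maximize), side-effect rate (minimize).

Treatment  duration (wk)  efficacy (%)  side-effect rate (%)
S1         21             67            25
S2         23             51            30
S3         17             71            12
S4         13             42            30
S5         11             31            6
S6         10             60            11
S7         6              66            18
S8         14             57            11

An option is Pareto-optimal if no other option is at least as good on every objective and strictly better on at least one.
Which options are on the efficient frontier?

S3, S5, S6, S7

S1: dominated by S3 (duration 17≤21, efficacy 71≥67, side-effect rate 12≤25).
S2: dominated by S1 (duration 21≤23, efficacy 67≥51, side-effect rate 25≤30).
S3: not dominated (best efficacy).
S4: dominated by S6 (duration 10≤13, efficacy 60≥42, side-effect rate 11≤30).
S5: not dominated (best side-effect rate).
S6: not dominated.
S7: not dominated (best duration).
S8: dominated by S6 (duration 10≤14, efficacy 60≥57, side-effect rate 11≤11).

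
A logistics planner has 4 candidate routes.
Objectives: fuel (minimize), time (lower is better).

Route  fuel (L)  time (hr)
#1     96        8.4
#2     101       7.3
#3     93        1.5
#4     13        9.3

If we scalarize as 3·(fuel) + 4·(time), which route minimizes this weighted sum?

#1: 3·96 + 4·8.4 = 321.6
#2: 3·101 + 4·7.3 = 332.2
#3: 3·93 + 4·1.5 = 285.0
#4: 3·13 + 4·9.3 = 76.2
Lowest: #4 at 76.2.

#4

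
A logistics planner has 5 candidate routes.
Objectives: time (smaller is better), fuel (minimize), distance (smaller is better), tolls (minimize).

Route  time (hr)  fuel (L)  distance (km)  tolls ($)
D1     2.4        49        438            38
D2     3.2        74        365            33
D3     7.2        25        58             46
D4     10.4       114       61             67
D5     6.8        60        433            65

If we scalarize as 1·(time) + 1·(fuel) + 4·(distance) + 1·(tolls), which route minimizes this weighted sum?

D1: 1·2.4 + 1·49 + 4·438 + 1·38 = 1841.4
D2: 1·3.2 + 1·74 + 4·365 + 1·33 = 1570.2
D3: 1·7.2 + 1·25 + 4·58 + 1·46 = 310.2
D4: 1·10.4 + 1·114 + 4·61 + 1·67 = 435.4
D5: 1·6.8 + 1·60 + 4·433 + 1·65 = 1863.8
Lowest: D3 at 310.2.

D3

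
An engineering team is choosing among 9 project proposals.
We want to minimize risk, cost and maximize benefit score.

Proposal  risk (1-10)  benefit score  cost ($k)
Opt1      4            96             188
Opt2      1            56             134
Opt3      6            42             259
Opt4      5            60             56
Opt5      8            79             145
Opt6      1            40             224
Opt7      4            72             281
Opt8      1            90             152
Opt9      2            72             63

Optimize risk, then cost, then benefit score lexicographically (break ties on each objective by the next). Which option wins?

First minimize risk: best is 1, kept {Opt2, Opt6, Opt8}.
Then minimize cost: best is 134, kept {Opt2}.

Opt2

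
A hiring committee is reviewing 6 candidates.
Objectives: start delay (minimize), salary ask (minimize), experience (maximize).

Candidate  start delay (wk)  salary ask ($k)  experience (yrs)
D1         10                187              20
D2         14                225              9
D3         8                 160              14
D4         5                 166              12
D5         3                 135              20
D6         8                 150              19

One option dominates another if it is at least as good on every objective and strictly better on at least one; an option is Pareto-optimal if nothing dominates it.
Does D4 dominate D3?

D4 vs D3: D4 is worse on salary ask (166 vs 160), so it does not dominate D3.

No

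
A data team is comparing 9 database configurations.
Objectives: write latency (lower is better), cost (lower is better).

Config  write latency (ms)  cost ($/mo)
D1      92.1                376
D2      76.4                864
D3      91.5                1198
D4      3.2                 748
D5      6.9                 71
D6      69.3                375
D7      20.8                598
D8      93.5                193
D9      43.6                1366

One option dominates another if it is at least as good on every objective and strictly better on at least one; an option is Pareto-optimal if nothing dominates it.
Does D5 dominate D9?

Yes

D5 vs D9: write latency 6.9≤43.6, cost 71≤1366 — D5 is at least as good on every objective with at least one strict improvement.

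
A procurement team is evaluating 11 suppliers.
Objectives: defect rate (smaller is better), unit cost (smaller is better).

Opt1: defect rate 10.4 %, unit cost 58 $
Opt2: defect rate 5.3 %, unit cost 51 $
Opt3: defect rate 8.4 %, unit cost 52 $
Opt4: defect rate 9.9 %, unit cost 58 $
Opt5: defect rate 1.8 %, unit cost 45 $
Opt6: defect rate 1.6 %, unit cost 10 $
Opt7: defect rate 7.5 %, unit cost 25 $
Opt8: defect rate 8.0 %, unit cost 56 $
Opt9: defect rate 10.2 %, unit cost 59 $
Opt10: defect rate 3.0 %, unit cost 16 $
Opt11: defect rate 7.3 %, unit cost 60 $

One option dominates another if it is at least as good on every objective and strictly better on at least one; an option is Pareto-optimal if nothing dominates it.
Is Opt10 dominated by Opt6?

Opt6 vs Opt10: defect rate 1.6≤3.0, unit cost 10≤16 — Opt6 is at least as good on every objective with at least one strict improvement.

Yes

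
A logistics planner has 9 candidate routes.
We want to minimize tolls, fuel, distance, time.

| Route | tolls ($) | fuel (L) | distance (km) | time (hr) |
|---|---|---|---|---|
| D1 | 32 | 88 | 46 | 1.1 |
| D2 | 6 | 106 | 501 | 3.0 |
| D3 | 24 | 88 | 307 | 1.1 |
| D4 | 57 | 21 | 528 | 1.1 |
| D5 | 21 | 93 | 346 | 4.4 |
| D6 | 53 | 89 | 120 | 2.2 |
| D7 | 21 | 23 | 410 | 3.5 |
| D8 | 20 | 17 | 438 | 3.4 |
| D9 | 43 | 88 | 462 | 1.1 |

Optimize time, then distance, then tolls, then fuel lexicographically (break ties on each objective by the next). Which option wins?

First minimize time: best is 1.1, kept {D1, D3, D4, D9}.
Then minimize distance: best is 46, kept {D1}.

D1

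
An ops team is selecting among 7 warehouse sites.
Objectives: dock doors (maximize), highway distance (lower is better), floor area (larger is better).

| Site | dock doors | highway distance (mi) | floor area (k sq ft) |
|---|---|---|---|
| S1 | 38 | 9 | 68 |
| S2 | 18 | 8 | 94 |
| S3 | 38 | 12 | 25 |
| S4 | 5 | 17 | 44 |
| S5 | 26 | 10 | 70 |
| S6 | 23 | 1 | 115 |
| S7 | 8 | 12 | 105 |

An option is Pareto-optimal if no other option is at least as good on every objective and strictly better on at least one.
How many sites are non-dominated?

3

S1: not dominated.
S2: dominated by S6 (dock doors 23≥18, highway distance 1≤8, floor area 115≥94).
S3: dominated by S1 (dock doors 38≥38, highway distance 9≤12, floor area 68≥25).
S4: dominated by S1 (dock doors 38≥5, highway distance 9≤17, floor area 68≥44).
S5: not dominated.
S6: not dominated (best highway distance).
S7: dominated by S6 (dock doors 23≥8, highway distance 1≤12, floor area 115≥105).
Pareto-optimal: S1, S5, S6 → 3.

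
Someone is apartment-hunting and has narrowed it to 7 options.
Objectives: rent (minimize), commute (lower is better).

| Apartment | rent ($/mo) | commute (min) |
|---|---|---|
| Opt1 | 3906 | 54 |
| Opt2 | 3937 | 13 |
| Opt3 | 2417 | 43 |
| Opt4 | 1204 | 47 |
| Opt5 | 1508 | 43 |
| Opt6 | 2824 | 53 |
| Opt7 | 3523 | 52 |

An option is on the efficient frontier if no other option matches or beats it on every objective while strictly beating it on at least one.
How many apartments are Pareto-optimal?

Opt1: dominated by Opt3 (rent 2417≤3906, commute 43≤54).
Opt2: not dominated (best commute).
Opt3: dominated by Opt5 (rent 1508≤2417, commute 43≤43).
Opt4: not dominated (best rent).
Opt5: not dominated.
Opt6: dominated by Opt3 (rent 2417≤2824, commute 43≤53).
Opt7: dominated by Opt3 (rent 2417≤3523, commute 43≤52).
Pareto-optimal: Opt2, Opt4, Opt5 → 3.

3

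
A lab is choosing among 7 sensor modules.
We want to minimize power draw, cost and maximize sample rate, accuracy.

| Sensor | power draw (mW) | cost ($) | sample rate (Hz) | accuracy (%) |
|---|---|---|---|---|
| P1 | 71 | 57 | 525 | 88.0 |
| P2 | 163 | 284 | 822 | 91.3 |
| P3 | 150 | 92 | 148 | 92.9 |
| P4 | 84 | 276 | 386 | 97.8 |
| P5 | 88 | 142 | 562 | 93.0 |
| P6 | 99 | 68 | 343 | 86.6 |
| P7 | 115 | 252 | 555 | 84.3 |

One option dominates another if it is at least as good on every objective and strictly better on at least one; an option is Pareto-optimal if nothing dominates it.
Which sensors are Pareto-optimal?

P1: not dominated (best power draw).
P2: not dominated (best sample rate).
P3: not dominated.
P4: not dominated (best accuracy).
P5: not dominated.
P6: dominated by P1 (power draw 71≤99, cost 57≤68, sample rate 525≥343, accuracy 88.0≥86.6).
P7: dominated by P5 (power draw 88≤115, cost 142≤252, sample rate 562≥555, accuracy 93.0≥84.3).

P1, P2, P3, P4, P5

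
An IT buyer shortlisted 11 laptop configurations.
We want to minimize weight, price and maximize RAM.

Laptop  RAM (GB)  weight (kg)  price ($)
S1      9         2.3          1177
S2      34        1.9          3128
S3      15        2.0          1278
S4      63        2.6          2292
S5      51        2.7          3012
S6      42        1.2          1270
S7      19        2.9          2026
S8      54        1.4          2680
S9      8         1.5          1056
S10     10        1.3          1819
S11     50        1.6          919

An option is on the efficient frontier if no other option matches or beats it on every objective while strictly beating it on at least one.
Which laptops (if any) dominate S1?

S11: RAM 50≥9, weight 1.6≤2.3, price 919≤1177 — dominates S1.
Others (S2, S3, S4, S5, S6, S7, S8, S9, S10) are each worse than S1 on at least one objective.

S11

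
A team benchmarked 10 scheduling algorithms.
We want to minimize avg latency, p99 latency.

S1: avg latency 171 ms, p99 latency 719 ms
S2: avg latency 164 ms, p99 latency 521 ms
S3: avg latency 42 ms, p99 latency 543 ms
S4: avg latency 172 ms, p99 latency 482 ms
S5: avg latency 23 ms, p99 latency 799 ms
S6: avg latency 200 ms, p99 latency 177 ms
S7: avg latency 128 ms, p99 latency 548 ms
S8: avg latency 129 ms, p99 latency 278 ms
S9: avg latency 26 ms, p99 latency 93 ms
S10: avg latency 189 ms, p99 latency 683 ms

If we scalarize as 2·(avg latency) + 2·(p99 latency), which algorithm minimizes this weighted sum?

S1: 2·171 + 2·719 = 1780
S2: 2·164 + 2·521 = 1370
S3: 2·42 + 2·543 = 1170
S4: 2·172 + 2·482 = 1308
S5: 2·23 + 2·799 = 1644
S6: 2·200 + 2·177 = 754
S7: 2·128 + 2·548 = 1352
S8: 2·129 + 2·278 = 814
S9: 2·26 + 2·93 = 238
S10: 2·189 + 2·683 = 1744
Lowest: S9 at 238.

S9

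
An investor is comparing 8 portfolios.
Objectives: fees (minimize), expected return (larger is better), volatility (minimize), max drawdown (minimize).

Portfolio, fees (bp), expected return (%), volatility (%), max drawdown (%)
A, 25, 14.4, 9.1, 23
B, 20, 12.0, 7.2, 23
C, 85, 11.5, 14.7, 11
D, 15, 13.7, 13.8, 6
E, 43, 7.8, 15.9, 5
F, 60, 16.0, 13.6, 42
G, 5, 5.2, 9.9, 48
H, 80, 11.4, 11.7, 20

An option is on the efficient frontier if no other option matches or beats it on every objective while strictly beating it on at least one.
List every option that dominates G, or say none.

A: worse on fees (25 vs 5).
B: worse on fees (20 vs 5).
C: worse on fees (85 vs 5).
D: worse on fees (15 vs 5).
E: worse on fees (43 vs 5).
F: worse on fees (60 vs 5).
H: worse on fees (80 vs 5).
No option dominates G.

none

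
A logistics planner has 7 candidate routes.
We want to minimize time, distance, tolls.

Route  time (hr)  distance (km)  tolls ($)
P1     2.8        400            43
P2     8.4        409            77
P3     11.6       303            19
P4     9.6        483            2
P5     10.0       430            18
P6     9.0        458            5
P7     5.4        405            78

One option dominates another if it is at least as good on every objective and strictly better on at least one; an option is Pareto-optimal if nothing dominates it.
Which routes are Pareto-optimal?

P1, P3, P4, P5, P6

P1: not dominated (best time).
P2: dominated by P1 (time 2.8≤8.4, distance 400≤409, tolls 43≤77).
P3: not dominated (best distance).
P4: not dominated (best tolls).
P5: not dominated.
P6: not dominated.
P7: dominated by P1 (time 2.8≤5.4, distance 400≤405, tolls 43≤78).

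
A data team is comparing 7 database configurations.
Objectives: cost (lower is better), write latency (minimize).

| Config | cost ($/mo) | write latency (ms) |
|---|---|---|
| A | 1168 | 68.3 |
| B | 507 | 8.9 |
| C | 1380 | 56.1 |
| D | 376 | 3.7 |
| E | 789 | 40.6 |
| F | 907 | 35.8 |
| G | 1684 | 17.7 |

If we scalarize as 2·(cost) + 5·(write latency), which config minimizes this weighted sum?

D

A: 2·1168 + 5·68.3 = 2677.5
B: 2·507 + 5·8.9 = 1058.5
C: 2·1380 + 5·56.1 = 3040.5
D: 2·376 + 5·3.7 = 770.5
E: 2·789 + 5·40.6 = 1781.0
F: 2·907 + 5·35.8 = 1993.0
G: 2·1684 + 5·17.7 = 3456.5
Lowest: D at 770.5.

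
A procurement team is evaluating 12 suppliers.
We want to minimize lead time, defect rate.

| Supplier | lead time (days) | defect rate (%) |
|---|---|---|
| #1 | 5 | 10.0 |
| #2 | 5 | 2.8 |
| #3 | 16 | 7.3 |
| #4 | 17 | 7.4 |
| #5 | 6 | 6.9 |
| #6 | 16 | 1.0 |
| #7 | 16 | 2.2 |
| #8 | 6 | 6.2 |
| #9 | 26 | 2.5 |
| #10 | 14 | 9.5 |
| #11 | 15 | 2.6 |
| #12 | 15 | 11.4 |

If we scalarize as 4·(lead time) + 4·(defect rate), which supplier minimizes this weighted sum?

#2

#1: 4·5 + 4·10.0 = 60.0
#2: 4·5 + 4·2.8 = 31.2
#3: 4·16 + 4·7.3 = 93.2
#4: 4·17 + 4·7.4 = 97.6
#5: 4·6 + 4·6.9 = 51.6
#6: 4·16 + 4·1.0 = 68.0
#7: 4·16 + 4·2.2 = 72.8
#8: 4·6 + 4·6.2 = 48.8
#9: 4·26 + 4·2.5 = 114.0
#10: 4·14 + 4·9.5 = 94.0
#11: 4·15 + 4·2.6 = 70.4
#12: 4·15 + 4·11.4 = 105.6
Lowest: #2 at 31.2.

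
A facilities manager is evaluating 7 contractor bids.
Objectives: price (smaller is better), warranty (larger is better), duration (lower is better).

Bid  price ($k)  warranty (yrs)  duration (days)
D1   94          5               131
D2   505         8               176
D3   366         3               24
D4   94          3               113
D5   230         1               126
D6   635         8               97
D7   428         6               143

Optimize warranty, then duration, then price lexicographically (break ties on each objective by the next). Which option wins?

First maximize warranty: best is 8, kept {D2, D6}.
Then minimize duration: best is 97, kept {D6}.

D6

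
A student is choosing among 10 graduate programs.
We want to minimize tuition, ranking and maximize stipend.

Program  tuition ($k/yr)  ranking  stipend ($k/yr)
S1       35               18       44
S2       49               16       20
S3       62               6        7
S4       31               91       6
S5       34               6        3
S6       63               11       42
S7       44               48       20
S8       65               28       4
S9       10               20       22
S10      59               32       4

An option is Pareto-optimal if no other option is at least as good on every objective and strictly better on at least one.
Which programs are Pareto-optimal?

S1, S2, S3, S5, S6, S9

S1: not dominated (best stipend).
S2: not dominated.
S3: not dominated.
S4: dominated by S9 (tuition 10≤31, ranking 20≤91, stipend 22≥6).
S5: not dominated.
S6: not dominated.
S7: dominated by S1 (tuition 35≤44, ranking 18≤48, stipend 44≥20).
S8: dominated by S1 (tuition 35≤65, ranking 18≤28, stipend 44≥4).
S9: not dominated (best tuition).
S10: dominated by S1 (tuition 35≤59, ranking 18≤32, stipend 44≥4).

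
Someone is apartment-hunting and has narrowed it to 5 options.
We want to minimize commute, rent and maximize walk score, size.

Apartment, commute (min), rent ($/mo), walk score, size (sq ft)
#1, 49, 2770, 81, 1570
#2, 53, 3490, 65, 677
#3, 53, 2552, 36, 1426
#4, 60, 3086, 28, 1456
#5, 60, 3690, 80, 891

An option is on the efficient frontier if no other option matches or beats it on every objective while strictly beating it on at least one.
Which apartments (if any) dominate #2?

#1

#1: commute 49≤53, rent 2770≤3490, walk score 81≥65, size 1570≥677 — dominates #2.
Others (#3, #4, #5) are each worse than #2 on at least one objective.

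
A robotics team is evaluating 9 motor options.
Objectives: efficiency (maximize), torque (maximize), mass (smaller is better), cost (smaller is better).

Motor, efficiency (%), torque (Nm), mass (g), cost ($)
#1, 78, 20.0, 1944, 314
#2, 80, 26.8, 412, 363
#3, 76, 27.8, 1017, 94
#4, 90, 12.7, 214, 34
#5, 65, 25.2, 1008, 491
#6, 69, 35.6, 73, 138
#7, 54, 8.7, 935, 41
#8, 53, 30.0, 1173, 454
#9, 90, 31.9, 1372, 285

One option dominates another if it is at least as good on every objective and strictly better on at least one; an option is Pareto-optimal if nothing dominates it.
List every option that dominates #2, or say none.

#1: worse on efficiency (78 vs 80).
#3: worse on efficiency (76 vs 80).
#4: worse on torque (12.7 vs 26.8).
#5: worse on efficiency (65 vs 80).
#6: worse on efficiency (69 vs 80).
#7: worse on efficiency (54 vs 80).
#8: worse on efficiency (53 vs 80).
#9: worse on mass (1372 vs 412).
No option dominates #2.

none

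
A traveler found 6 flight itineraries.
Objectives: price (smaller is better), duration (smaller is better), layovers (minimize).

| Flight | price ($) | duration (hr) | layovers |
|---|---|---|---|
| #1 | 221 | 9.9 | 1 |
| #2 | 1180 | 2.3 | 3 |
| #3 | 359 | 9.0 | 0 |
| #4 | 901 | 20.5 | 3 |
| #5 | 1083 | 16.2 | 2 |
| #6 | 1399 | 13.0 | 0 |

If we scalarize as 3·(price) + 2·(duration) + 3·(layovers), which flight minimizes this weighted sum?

#1

#1: 3·221 + 2·9.9 + 3·1 = 685.8
#2: 3·1180 + 2·2.3 + 3·3 = 3553.6
#3: 3·359 + 2·9.0 + 3·0 = 1095.0
#4: 3·901 + 2·20.5 + 3·3 = 2753.0
#5: 3·1083 + 2·16.2 + 3·2 = 3287.4
#6: 3·1399 + 2·13.0 + 3·0 = 4223.0
Lowest: #1 at 685.8.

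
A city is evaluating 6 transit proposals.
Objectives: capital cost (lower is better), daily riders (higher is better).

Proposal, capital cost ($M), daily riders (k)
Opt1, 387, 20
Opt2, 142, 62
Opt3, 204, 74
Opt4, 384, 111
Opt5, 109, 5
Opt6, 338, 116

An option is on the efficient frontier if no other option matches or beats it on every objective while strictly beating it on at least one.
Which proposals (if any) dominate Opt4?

Opt6

Opt6: capital cost 338≤384, daily riders 116≥111 — dominates Opt4.
Others (Opt1, Opt2, Opt3, Opt5) are each worse than Opt4 on at least one objective.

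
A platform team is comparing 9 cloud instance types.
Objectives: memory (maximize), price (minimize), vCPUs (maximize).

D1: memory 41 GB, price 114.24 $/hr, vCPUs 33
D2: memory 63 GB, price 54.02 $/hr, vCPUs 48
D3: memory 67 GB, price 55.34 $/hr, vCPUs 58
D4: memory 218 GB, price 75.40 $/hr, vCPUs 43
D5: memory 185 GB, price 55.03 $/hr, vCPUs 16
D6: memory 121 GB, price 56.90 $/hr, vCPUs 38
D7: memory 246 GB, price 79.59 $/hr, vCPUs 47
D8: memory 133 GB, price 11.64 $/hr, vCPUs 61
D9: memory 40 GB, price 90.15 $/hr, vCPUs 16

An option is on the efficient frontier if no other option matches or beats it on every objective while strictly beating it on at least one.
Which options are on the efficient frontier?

D1: dominated by D2 (memory 63≥41, price 54.02≤114.24, vCPUs 48≥33).
D2: dominated by D8 (memory 133≥63, price 11.64≤54.02, vCPUs 61≥48).
D3: dominated by D8 (memory 133≥67, price 11.64≤55.34, vCPUs 61≥58).
D4: not dominated.
D5: not dominated.
D6: dominated by D8 (memory 133≥121, price 11.64≤56.90, vCPUs 61≥38).
D7: not dominated (best memory).
D8: not dominated (best price).
D9: dominated by D2 (memory 63≥40, price 54.02≤90.15, vCPUs 48≥16).

D4, D5, D7, D8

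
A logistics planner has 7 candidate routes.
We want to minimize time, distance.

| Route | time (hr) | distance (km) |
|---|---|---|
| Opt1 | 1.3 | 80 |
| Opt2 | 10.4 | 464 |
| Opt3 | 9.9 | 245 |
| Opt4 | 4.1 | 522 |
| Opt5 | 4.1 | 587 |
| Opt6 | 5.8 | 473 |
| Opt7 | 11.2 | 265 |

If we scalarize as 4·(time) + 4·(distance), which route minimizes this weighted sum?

Opt1

Opt1: 4·1.3 + 4·80 = 325.2
Opt2: 4·10.4 + 4·464 = 1897.6
Opt3: 4·9.9 + 4·245 = 1019.6
Opt4: 4·4.1 + 4·522 = 2104.4
Opt5: 4·4.1 + 4·587 = 2364.4
Opt6: 4·5.8 + 4·473 = 1915.2
Opt7: 4·11.2 + 4·265 = 1104.8
Lowest: Opt1 at 325.2.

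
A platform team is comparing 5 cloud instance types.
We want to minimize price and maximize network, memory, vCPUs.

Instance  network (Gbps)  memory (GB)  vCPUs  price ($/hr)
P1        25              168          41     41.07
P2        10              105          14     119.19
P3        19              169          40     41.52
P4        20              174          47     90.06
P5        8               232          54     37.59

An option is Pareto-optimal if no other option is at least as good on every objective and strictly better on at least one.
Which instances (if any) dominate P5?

none

P1: worse on memory (168 vs 232).
P2: worse on memory (105 vs 232).
P3: worse on memory (169 vs 232).
P4: worse on memory (174 vs 232).
No option dominates P5.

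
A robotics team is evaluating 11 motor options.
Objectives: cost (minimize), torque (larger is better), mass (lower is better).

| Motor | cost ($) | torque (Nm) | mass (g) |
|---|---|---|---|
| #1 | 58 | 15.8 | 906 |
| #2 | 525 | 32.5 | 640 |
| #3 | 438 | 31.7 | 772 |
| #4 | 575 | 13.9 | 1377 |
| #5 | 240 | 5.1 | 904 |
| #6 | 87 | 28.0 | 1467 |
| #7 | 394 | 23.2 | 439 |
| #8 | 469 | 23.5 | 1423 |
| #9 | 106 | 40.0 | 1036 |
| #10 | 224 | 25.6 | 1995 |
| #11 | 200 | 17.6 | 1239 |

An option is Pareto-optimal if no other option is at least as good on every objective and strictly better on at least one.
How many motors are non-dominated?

#1: not dominated (best cost).
#2: not dominated.
#3: not dominated.
#4: dominated by #1 (cost 58≤575, torque 15.8≥13.9, mass 906≤1377).
#5: not dominated.
#6: not dominated.
#7: not dominated (best mass).
#8: dominated by #3 (cost 438≤469, torque 31.7≥23.5, mass 772≤1423).
#9: not dominated (best torque).
#10: dominated by #6 (cost 87≤224, torque 28.0≥25.6, mass 1467≤1995).
#11: dominated by #9 (cost 106≤200, torque 40.0≥17.6, mass 1036≤1239).
Pareto-optimal: #1, #2, #3, #5, #6, #7, #9 → 7.

7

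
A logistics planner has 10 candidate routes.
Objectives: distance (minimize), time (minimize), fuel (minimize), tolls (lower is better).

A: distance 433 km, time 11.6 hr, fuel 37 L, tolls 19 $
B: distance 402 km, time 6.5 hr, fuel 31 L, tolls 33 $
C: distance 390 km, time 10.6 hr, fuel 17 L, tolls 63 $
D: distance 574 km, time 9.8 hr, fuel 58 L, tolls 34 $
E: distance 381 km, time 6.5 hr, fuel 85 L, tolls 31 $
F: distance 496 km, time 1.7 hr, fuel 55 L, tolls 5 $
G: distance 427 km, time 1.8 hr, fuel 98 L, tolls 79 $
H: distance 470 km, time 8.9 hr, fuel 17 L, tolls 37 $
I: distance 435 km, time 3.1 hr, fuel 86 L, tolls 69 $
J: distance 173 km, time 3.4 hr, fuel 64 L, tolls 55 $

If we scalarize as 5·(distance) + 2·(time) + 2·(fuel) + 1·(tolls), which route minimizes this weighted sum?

A: 5·433 + 2·11.6 + 2·37 + 1·19 = 2281.2
B: 5·402 + 2·6.5 + 2·31 + 1·33 = 2118.0
C: 5·390 + 2·10.6 + 2·17 + 1·63 = 2068.2
D: 5·574 + 2·9.8 + 2·58 + 1·34 = 3039.6
E: 5·381 + 2·6.5 + 2·85 + 1·31 = 2119.0
F: 5·496 + 2·1.7 + 2·55 + 1·5 = 2598.4
G: 5·427 + 2·1.8 + 2·98 + 1·79 = 2413.6
H: 5·470 + 2·8.9 + 2·17 + 1·37 = 2438.8
I: 5·435 + 2·3.1 + 2·86 + 1·69 = 2422.2
J: 5·173 + 2·3.4 + 2·64 + 1·55 = 1054.8
Lowest: J at 1054.8.

J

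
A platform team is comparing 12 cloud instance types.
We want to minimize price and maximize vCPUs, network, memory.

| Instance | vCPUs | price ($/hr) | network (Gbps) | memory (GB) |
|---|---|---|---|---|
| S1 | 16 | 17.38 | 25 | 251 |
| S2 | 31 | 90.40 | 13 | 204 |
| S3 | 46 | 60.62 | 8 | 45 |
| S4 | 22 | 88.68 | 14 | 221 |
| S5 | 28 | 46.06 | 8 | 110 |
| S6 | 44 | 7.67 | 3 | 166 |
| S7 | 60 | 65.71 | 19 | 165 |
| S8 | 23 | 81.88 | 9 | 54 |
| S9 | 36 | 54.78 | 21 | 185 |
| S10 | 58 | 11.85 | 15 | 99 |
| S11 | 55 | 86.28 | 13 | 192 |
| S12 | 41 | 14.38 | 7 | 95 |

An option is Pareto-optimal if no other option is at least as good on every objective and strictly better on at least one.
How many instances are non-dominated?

S1: not dominated (best network).
S2: not dominated.
S3: dominated by S10 (vCPUs 58≥46, price 11.85≤60.62, network 15≥8, memory 99≥45).
S4: not dominated.
S5: not dominated.
S6: not dominated (best price).
S7: not dominated (best vCPUs).
S8: dominated by S7 (vCPUs 60≥23, price 65.71≤81.88, network 19≥9, memory 165≥54).
S9: not dominated.
S10: not dominated.
S11: not dominated.
S12: dominated by S10 (vCPUs 58≥41, price 11.85≤14.38, network 15≥7, memory 99≥95).
Pareto-optimal: S1, S2, S4, S5, S6, S7, S9, S10, S11 → 9.

9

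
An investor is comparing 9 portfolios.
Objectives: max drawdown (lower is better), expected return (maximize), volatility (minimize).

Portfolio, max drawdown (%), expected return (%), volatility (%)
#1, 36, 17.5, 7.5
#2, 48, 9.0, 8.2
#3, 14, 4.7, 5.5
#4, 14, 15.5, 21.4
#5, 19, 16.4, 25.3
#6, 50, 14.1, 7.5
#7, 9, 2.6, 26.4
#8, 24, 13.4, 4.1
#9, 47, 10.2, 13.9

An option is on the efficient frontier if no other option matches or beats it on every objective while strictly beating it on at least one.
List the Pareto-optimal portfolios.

#1: not dominated (best expected return).
#2: dominated by #1 (max drawdown 36≤48, expected return 17.5≥9.0, volatility 7.5≤8.2).
#3: not dominated.
#4: not dominated.
#5: not dominated.
#6: dominated by #1 (max drawdown 36≤50, expected return 17.5≥14.1, volatility 7.5≤7.5).
#7: not dominated (best max drawdown).
#8: not dominated (best volatility).
#9: dominated by #1 (max drawdown 36≤47, expected return 17.5≥10.2, volatility 7.5≤13.9).

#1, #3, #4, #5, #7, #8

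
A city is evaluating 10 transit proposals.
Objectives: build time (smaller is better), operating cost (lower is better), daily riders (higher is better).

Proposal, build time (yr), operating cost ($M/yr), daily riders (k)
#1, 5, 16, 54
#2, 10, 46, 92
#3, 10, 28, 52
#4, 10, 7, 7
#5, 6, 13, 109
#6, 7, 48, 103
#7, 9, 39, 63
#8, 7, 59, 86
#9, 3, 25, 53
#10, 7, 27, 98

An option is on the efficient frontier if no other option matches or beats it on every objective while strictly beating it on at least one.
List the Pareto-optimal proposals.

#1: not dominated.
#2: dominated by #5 (build time 6≤10, operating cost 13≤46, daily riders 109≥92).
#3: dominated by #1 (build time 5≤10, operating cost 16≤28, daily riders 54≥52).
#4: not dominated (best operating cost).
#5: not dominated (best daily riders).
#6: dominated by #5 (build time 6≤7, operating cost 13≤48, daily riders 109≥103).
#7: dominated by #5 (build time 6≤9, operating cost 13≤39, daily riders 109≥63).
#8: dominated by #5 (build time 6≤7, operating cost 13≤59, daily riders 109≥86).
#9: not dominated (best build time).
#10: dominated by #5 (build time 6≤7, operating cost 13≤27, daily riders 109≥98).

#1, #4, #5, #9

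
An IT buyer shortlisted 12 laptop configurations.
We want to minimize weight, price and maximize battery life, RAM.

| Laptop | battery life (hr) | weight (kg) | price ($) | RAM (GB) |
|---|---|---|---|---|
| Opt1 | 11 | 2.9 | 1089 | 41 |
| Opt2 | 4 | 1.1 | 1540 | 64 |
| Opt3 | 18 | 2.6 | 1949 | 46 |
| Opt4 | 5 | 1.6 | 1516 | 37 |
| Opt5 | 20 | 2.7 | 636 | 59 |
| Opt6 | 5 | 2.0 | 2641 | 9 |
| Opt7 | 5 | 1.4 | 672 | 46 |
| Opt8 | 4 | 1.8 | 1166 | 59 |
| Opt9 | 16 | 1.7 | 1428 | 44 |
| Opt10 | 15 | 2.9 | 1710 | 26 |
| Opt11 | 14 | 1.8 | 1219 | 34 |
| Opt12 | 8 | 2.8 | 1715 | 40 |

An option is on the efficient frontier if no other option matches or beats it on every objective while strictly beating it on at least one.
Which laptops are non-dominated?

Opt1: dominated by Opt5 (battery life 20≥11, weight 2.7≤2.9, price 636≤1089, RAM 59≥41).
Opt2: not dominated (best weight).
Opt3: not dominated.
Opt4: dominated by Opt7 (battery life 5≥5, weight 1.4≤1.6, price 672≤1516, RAM 46≥37).
Opt5: not dominated (best battery life).
Opt6: dominated by Opt4 (battery life 5≥5, weight 1.6≤2.0, price 1516≤2641, RAM 37≥9).
Opt7: not dominated.
Opt8: not dominated.
Opt9: not dominated.
Opt10: dominated by Opt5 (battery life 20≥15, weight 2.7≤2.9, price 636≤1710, RAM 59≥26).
Opt11: not dominated.
Opt12: dominated by Opt5 (battery life 20≥8, weight 2.7≤2.8, price 636≤1715, RAM 59≥40).

Opt2, Opt3, Opt5, Opt7, Opt8, Opt9, Opt11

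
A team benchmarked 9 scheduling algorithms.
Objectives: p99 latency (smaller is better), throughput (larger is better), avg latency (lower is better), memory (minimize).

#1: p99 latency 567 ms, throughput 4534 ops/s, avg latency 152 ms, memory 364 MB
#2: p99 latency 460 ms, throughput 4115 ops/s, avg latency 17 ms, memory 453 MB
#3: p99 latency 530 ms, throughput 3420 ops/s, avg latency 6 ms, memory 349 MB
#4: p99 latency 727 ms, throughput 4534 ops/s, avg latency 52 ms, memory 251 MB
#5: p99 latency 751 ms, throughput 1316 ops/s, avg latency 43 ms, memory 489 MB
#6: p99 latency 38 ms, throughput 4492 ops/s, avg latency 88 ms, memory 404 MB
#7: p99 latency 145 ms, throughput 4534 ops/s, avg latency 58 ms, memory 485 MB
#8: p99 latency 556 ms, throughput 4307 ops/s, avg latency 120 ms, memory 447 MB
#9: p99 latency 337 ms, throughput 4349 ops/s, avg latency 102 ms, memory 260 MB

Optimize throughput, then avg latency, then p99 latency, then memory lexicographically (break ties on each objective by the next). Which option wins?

First maximize throughput: best is 4534, kept {#1, #4, #7}.
Then minimize avg latency: best is 52, kept {#4}.

#4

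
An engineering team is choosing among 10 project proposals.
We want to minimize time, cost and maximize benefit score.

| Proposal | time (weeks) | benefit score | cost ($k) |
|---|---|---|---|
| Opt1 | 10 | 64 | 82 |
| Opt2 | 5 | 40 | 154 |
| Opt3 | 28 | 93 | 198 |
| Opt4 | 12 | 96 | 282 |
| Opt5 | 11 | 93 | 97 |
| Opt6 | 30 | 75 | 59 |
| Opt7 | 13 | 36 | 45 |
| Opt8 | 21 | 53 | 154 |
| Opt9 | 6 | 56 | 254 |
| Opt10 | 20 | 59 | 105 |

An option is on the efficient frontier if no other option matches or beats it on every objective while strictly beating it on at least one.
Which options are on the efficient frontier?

Opt1, Opt2, Opt4, Opt5, Opt6, Opt7, Opt9

Opt1: not dominated.
Opt2: not dominated (best time).
Opt3: dominated by Opt5 (time 11≤28, benefit score 93≥93, cost 97≤198).
Opt4: not dominated (best benefit score).
Opt5: not dominated.
Opt6: not dominated.
Opt7: not dominated (best cost).
Opt8: dominated by Opt1 (time 10≤21, benefit score 64≥53, cost 82≤154).
Opt9: not dominated.
Opt10: dominated by Opt1 (time 10≤20, benefit score 64≥59, cost 82≤105).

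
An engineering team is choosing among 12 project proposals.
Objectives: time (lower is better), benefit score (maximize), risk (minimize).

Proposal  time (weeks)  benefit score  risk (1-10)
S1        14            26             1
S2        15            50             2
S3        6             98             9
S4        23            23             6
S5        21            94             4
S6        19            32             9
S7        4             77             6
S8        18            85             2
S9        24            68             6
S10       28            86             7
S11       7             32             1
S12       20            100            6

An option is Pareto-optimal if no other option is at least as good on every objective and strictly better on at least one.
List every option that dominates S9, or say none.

S5: time 21≤24, benefit score 94≥68, risk 4≤6 — dominates S9.
S7: time 4≤24, benefit score 77≥68, risk 6≤6 — dominates S9.
S8: time 18≤24, benefit score 85≥68, risk 2≤6 — dominates S9.
S12: time 20≤24, benefit score 100≥68, risk 6≤6 — dominates S9.
Others (S1, S2, S3, S4, S6, S10, S11) are each worse than S9 on at least one objective.

S5, S7, S8, S12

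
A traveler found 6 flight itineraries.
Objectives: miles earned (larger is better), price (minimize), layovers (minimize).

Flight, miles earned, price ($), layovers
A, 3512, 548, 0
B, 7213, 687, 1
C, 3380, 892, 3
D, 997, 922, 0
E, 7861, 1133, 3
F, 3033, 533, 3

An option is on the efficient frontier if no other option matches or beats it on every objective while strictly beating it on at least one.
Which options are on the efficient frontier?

A: not dominated.
B: not dominated.
C: dominated by A (miles earned 3512≥3380, price 548≤892, layovers 0≤3).
D: dominated by A (miles earned 3512≥997, price 548≤922, layovers 0≤0).
E: not dominated (best miles earned).
F: not dominated (best price).

A, B, E, F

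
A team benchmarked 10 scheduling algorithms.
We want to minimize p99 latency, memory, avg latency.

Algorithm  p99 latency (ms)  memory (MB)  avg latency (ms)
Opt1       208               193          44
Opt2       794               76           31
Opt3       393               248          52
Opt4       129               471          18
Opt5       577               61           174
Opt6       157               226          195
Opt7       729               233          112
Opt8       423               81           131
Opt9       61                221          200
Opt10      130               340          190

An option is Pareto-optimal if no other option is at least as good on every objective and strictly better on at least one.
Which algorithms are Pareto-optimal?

Opt1: not dominated.
Opt2: not dominated.
Opt3: dominated by Opt1 (p99 latency 208≤393, memory 193≤248, avg latency 44≤52).
Opt4: not dominated (best avg latency).
Opt5: not dominated (best memory).
Opt6: not dominated.
Opt7: dominated by Opt1 (p99 latency 208≤729, memory 193≤233, avg latency 44≤112).
Opt8: not dominated.
Opt9: not dominated (best p99 latency).
Opt10: not dominated.

Opt1, Opt2, Opt4, Opt5, Opt6, Opt8, Opt9, Opt10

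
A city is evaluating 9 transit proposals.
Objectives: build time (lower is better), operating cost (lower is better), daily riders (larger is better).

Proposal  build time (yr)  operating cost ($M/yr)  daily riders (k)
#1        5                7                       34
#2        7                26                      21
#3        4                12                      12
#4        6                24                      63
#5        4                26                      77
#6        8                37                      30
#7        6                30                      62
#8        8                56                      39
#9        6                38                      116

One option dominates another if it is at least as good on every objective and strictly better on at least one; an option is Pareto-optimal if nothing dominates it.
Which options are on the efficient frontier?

#1, #3, #4, #5, #9

#1: not dominated (best operating cost).
#2: dominated by #1 (build time 5≤7, operating cost 7≤26, daily riders 34≥21).
#3: not dominated.
#4: not dominated.
#5: not dominated.
#6: dominated by #1 (build time 5≤8, operating cost 7≤37, daily riders 34≥30).
#7: dominated by #4 (build time 6≤6, operating cost 24≤30, daily riders 63≥62).
#8: dominated by #4 (build time 6≤8, operating cost 24≤56, daily riders 63≥39).
#9: not dominated (best daily riders).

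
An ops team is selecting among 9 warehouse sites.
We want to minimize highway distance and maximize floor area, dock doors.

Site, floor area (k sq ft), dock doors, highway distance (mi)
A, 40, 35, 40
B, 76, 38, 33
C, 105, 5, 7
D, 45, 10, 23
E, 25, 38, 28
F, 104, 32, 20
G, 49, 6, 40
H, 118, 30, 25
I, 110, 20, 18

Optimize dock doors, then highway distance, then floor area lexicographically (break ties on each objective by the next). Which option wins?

E

First maximize dock doors: best is 38, kept {B, E}.
Then minimize highway distance: best is 28, kept {E}.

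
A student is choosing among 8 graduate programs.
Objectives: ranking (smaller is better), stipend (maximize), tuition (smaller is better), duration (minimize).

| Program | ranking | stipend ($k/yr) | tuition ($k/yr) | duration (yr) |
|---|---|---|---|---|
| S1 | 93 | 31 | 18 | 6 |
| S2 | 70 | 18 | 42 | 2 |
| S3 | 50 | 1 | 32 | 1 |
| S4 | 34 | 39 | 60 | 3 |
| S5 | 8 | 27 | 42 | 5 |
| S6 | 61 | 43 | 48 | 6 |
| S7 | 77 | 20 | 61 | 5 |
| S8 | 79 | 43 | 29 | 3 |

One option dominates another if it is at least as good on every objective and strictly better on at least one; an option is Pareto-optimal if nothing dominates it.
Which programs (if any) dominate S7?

S4: ranking 34≤77, stipend 39≥20, tuition 60≤61, duration 3≤5 — dominates S7.
S5: ranking 8≤77, stipend 27≥20, tuition 42≤61, duration 5≤5 — dominates S7.
Others (S1, S2, S3, S6, S8) are each worse than S7 on at least one objective.

S4, S5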